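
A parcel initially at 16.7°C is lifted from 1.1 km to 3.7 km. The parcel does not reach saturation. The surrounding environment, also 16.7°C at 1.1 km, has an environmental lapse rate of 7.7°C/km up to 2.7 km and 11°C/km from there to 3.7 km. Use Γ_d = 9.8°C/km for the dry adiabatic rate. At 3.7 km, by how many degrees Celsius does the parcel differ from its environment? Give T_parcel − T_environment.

Parcel:
  From 1100 m to 3700 m (dry): cools by 9.8 × 2.6 = 25.48°C, giving -8.78°C.
Environment:
  From 1100 m to 2700 m (environment, lower layer): cools by 7.7 × 1.6 = 12.32°C, giving 4.38°C.
  From 2700 m to 3700 m (environment, upper layer): cools by 11 × 1 = 11°C, giving -6.62°C.
T_parcel − T_env = -8.78 − (-6.62) = -2.16°C

-2.16°C (parcel cooler than environment)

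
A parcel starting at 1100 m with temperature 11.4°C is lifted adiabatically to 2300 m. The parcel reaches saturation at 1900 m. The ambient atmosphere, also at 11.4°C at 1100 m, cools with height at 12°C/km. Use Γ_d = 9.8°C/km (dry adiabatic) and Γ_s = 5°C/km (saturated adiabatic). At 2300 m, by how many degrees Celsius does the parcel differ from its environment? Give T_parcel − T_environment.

+4.56°C (parcel warmer than environment)

Parcel:
  1100 → 1900 m (dry, 9.8°C/km): ΔT = -9.8 × 0.8 = -7.84°C → T = 3.56°C
  1900 → 2300 m (saturated, 5°C/km): ΔT = -5 × 0.4 = -2°C → T = 1.56°C
Environment:
  1100 → 2300 m (environment, 12°C/km): ΔT = -12 × 1.2 = -14.4°C → T = -3°C
T_parcel − T_env = 1.56 − (-3) = +4.56°C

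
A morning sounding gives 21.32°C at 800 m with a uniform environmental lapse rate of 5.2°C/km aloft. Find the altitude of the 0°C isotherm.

4900 m

Height above start = (21.32 − 0) / 5.2 = 4.1 km
Altitude = 800 m + 4100 m = 4900 m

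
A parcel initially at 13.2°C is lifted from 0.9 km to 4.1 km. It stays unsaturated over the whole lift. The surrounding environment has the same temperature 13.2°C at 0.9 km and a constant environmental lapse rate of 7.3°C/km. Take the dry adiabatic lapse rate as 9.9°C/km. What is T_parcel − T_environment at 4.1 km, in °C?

Parcel:
  900–4100 m, dry: Δz = 3.2 km ⇒ ΔT = -31.68°C; T = -18.48°C
Environment:
  900–4100 m, environment: Δz = 3.2 km ⇒ ΔT = -23.36°C; T = -10.16°C
T_parcel − T_env = -18.48 − (-10.16) = -8.32°C

-8.32°C (parcel cooler than environment)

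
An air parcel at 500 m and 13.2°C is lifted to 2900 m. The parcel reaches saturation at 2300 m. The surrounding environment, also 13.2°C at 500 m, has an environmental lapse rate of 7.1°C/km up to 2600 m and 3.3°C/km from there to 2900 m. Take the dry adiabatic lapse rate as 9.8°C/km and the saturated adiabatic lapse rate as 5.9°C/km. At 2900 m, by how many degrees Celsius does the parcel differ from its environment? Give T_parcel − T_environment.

Parcel:
  From 500 m to 2300 m (dry): cools by 9.8 × 1.8 = 17.64°C, giving -4.44°C.
  From 2300 m to 2900 m (saturated): cools by 5.9 × 0.6 = 3.54°C, giving -7.98°C.
Environment:
  From 500 m to 2600 m (environment, lower layer): cools by 7.1 × 2.1 = 14.91°C, giving -1.71°C.
  From 2600 m to 2900 m (environment, upper layer): cools by 3.3 × 0.3 = 0.99°C, giving -2.7°C.
T_parcel − T_env = -7.98 − (-2.7) = -5.28°C

-5.28°C (parcel cooler than environment)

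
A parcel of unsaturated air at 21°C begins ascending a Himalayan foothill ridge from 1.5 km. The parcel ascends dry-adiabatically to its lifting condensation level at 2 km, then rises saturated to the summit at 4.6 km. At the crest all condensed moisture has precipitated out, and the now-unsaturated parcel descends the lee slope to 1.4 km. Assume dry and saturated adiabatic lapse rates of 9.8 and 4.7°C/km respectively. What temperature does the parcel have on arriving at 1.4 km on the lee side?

1500 → 2000 m (dry, 9.8°C/km): ΔT = -9.8 × 0.5 = -4.9°C → T = 16.1°C
2000 → 4600 m (saturated, 4.7°C/km): ΔT = -4.7 × 2.6 = -12.22°C → T = 3.88°C
4600 → 1400 m (dry descent, 9.8°C/km): ΔT = +9.8 × 3.2 = +31.36°C → T = 35.24°C

35.24°C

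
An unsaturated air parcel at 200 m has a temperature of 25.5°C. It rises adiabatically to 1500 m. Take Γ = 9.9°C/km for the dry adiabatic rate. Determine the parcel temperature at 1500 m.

12.63°C

200–1500 m, dry adiabatic: Δz = 1.3 km ⇒ ΔT = -12.87°C; T = 12.63°C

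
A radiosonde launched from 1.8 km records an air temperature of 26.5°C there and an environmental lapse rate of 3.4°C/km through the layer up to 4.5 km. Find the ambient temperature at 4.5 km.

17.32°C

1800–4500 m, environmental: Δz = 2.7 km ⇒ ΔT = -9.18°C; T = 17.32°C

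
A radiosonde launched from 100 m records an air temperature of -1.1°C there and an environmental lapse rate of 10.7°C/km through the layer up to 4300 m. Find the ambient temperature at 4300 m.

-46.04°C

From 100 m to 4300 m (environmental): cools by 10.7 × 4.2 = 44.94°C, giving -46.04°C.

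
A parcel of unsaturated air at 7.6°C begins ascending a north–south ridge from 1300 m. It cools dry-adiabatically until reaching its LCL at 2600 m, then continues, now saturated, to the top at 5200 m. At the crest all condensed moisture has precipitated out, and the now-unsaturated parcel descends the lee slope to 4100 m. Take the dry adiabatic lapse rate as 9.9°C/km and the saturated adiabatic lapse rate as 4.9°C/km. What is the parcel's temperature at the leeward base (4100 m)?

-7.12°C

From 1300 m to 2600 m (dry): cools by 9.9 × 1.3 = 12.87°C, giving -5.27°C.
From 2600 m to 5200 m (saturated): cools by 4.9 × 2.6 = 12.74°C, giving -18.01°C.
From 5200 m to 4100 m (dry descent): warms by 9.9 × 1.1 = 10.89°C, giving -7.12°C.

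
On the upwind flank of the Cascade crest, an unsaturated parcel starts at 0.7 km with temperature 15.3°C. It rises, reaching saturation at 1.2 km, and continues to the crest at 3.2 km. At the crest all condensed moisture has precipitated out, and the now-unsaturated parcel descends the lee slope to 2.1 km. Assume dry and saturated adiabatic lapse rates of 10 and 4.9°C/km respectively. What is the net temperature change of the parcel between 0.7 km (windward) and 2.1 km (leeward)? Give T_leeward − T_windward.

-3.8°C

700–1200 m, dry: Δz = 0.5 km ⇒ ΔT = -5°C; T = 10.3°C
1200–3200 m, saturated: Δz = 2 km ⇒ ΔT = -9.8°C; T = 0.5°C
3200–2100 m, dry descent: Δz = 1.1 km ⇒ ΔT = +11°C; T = 11.5°C
Net change vs windward start: 11.5 − 15.3 = -3.8°C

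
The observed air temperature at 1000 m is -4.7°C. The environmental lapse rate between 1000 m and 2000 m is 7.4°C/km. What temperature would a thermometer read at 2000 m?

Environmental to 2000 m: -7.4 × 1 km = -7.4°C, so T = -12.1°C.

-12.1°C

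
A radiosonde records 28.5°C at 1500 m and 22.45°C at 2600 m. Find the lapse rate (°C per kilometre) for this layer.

5.5°C/km

Γ = −ΔT/Δz = (28.5 − 22.45) / (2600 − 1500) m
  = 6.05°C / 1.1 km = 5.5°C/km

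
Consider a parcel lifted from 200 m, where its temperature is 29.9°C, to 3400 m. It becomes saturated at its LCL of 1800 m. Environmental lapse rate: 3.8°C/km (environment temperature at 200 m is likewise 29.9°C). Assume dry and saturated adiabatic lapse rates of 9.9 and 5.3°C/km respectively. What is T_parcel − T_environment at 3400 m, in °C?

-12.16°C (parcel cooler than environment)

Parcel:
  Dry to 1800 m: -9.9 × 1.6 km = -15.84°C, so T = 14.06°C.
  Saturated to 3400 m: -5.3 × 1.6 km = -8.48°C, so T = 5.58°C.
Environment:
  Environment to 3400 m: -3.8 × 3.2 km = -12.16°C, so T = 17.74°C.
T_parcel − T_env = 5.58 − 17.74 = -12.16°C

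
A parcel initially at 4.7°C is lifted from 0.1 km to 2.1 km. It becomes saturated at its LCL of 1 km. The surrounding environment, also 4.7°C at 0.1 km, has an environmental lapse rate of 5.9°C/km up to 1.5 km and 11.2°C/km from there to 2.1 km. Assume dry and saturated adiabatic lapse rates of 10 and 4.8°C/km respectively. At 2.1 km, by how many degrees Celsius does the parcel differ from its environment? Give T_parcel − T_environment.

+0.7°C (parcel warmer than environment)

Parcel:
  100–1000 m, dry: Δz = 0.9 km ⇒ ΔT = -9°C; T = -4.3°C
  1000–2100 m, saturated: Δz = 1.1 km ⇒ ΔT = -5.28°C; T = -9.58°C
Environment:
  100–1500 m, environment, lower layer: Δz = 1.4 km ⇒ ΔT = -8.26°C; T = -3.56°C
  1500–2100 m, environment, upper layer: Δz = 0.6 km ⇒ ΔT = -6.72°C; T = -10.28°C
T_parcel − T_env = -9.58 − (-10.28) = +0.7°C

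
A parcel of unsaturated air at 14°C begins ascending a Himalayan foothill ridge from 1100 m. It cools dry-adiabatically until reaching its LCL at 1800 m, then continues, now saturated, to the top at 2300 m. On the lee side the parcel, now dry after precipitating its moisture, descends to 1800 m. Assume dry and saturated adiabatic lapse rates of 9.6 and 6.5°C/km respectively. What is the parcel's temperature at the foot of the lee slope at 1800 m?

8.83°C

Dry to 1800 m: -9.6 × 0.7 km = -6.72°C, so T = 7.28°C.
Saturated to 2300 m: -6.5 × 0.5 km = -3.25°C, so T = 4.03°C.
Dry descent to 1800 m: +9.6 × 0.5 km = +4.8°C, so T = 8.83°C.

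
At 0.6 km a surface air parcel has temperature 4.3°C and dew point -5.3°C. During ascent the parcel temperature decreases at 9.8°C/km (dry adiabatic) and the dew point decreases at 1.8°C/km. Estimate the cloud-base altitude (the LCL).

T and T_d converge at 9.8 − 1.8 = 8°C per km
Height above start = (4.3 − (-5.3)) / 8 = 1.2 km
LCL altitude = 600 m + 1200 m = 1800 m

1.8 km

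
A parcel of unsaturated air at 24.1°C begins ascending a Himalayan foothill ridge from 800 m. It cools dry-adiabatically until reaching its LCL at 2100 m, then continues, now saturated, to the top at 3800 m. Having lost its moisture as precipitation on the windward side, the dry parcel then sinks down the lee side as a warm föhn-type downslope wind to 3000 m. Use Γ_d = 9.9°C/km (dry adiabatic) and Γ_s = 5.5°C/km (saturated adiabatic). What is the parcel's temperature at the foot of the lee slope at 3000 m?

800–2100 m, dry: Δz = 1.3 km ⇒ ΔT = -12.87°C; T = 11.23°C
2100–3800 m, saturated: Δz = 1.7 km ⇒ ΔT = -9.35°C; T = 1.88°C
3800–3000 m, dry descent: Δz = 0.8 km ⇒ ΔT = +7.92°C; T = 9.8°C

9.8°C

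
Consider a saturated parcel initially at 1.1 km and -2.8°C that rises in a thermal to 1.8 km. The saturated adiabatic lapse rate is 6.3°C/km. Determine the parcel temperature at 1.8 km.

-7.21°C

1100 → 1800 m (saturated adiabatic, 6.3°C/km): ΔT = -6.3 × 0.7 = -4.41°C → T = -7.21°C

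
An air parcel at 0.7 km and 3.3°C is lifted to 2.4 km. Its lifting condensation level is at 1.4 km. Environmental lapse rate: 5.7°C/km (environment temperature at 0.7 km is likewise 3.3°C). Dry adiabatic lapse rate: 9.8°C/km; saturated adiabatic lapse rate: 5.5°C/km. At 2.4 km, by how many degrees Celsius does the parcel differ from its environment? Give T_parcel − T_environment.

-2.67°C (parcel cooler than environment)

Parcel:
  700–1400 m, dry: Δz = 0.7 km ⇒ ΔT = -6.86°C; T = -3.56°C
  1400–2400 m, saturated: Δz = 1 km ⇒ ΔT = -5.5°C; T = -9.06°C
Environment:
  700–2400 m, environment: Δz = 1.7 km ⇒ ΔT = -9.69°C; T = -6.39°C
T_parcel − T_env = -9.06 − (-6.39) = -2.67°C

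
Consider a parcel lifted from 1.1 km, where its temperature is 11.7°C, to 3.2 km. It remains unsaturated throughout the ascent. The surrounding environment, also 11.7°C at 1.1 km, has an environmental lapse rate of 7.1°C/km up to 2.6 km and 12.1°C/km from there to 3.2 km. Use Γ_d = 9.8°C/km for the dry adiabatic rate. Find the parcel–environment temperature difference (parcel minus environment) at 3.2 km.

-2.67°C (parcel cooler than environment)

Parcel:
  Dry to 3200 m: -9.8 × 2.1 km = -20.58°C, so T = -8.88°C.
Environment:
  Environment, lower layer to 2600 m: -7.1 × 1.5 km = -10.65°C, so T = 1.05°C.
  Environment, upper layer to 3200 m: -12.1 × 0.6 km = -7.26°C, so T = -6.21°C.
T_parcel − T_env = -8.88 − (-6.21) = -2.67°C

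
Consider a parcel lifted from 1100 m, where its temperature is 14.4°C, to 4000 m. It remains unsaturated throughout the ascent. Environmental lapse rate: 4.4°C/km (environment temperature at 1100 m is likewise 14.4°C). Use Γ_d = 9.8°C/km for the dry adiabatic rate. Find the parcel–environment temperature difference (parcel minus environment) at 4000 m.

-15.66°C (parcel cooler than environment)

Parcel:
  1100 → 4000 m (dry, 9.8°C/km): ΔT = -9.8 × 2.9 = -28.42°C → T = -14.02°C
Environment:
  1100 → 4000 m (environment, 4.4°C/km): ΔT = -4.4 × 2.9 = -12.76°C → T = 1.64°C
T_parcel − T_env = -14.02 − 1.64 = -15.66°C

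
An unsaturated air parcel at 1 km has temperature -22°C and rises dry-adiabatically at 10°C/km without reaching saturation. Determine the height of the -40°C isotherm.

2.8 km

Height above start = (-22 − (-40)) / 10 = 1.8 km
Altitude = 1000 m + 1800 m = 2800 m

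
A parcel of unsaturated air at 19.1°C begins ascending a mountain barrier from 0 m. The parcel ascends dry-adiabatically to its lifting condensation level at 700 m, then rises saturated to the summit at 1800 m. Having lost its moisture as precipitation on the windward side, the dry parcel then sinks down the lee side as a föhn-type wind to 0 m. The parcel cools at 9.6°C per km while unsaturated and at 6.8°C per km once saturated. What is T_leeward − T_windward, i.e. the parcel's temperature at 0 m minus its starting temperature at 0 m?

0 → 700 m (dry, 9.6°C/km): ΔT = -9.6 × 0.7 = -6.72°C → T = 12.38°C
700 → 1800 m (saturated, 6.8°C/km): ΔT = -6.8 × 1.1 = -7.48°C → T = 4.9°C
1800 → 0 m (dry descent, 9.6°C/km): ΔT = +9.6 × 1.8 = +17.28°C → T = 22.18°C
Net change vs windward start: 22.18 − 19.1 = +3.08°C

+3.08°C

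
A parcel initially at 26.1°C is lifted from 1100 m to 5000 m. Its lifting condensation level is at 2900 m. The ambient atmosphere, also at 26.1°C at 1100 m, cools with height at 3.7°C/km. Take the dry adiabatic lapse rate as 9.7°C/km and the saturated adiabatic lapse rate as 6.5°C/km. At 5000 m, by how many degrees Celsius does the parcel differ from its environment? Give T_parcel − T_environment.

-16.68°C (parcel cooler than environment)

Parcel:
  Dry to 2900 m: -9.7 × 1.8 km = -17.46°C, so T = 8.64°C.
  Saturated to 5000 m: -6.5 × 2.1 km = -13.65°C, so T = -5.01°C.
Environment:
  Environment to 5000 m: -3.7 × 3.9 km = -14.43°C, so T = 11.67°C.
T_parcel − T_env = -5.01 − 11.67 = -16.68°C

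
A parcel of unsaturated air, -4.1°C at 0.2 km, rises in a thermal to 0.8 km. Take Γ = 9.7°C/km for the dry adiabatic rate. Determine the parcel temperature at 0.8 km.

Dry adiabatic to 800 m: -9.7 × 0.6 km = -5.82°C, so T = -9.92°C.

-9.92°C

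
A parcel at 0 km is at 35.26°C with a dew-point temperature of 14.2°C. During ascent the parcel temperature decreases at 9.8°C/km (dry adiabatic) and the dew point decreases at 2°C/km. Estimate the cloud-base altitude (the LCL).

T and T_d converge at 9.8 − 2 = 7.8°C per km
Height above start = (35.26 − 14.2) / 7.8 = 2.7 km
LCL altitude = 0 m + 2700 m = 2700 m

2.7 km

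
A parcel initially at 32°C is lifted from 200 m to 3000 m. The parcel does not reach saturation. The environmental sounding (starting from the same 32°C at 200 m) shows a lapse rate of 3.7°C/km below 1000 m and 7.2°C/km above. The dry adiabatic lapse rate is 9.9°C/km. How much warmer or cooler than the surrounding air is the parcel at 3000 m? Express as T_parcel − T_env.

-10.36°C (parcel cooler than environment)

Parcel:
  Dry to 3000 m: -9.9 × 2.8 km = -27.72°C, so T = 4.28°C.
Environment:
  Environment, lower layer to 1000 m: -3.7 × 0.8 km = -2.96°C, so T = 29.04°C.
  Environment, upper layer to 3000 m: -7.2 × 2 km = -14.4°C, so T = 14.64°C.
T_parcel − T_env = 4.28 − 14.64 = -10.36°C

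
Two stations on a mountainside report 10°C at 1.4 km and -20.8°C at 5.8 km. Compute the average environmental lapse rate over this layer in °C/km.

Γ = −ΔT/Δz = (10 − (-20.8)) / (5800 − 1400) m
  = 30.8°C / 4.4 km = 7°C/km

7°C/km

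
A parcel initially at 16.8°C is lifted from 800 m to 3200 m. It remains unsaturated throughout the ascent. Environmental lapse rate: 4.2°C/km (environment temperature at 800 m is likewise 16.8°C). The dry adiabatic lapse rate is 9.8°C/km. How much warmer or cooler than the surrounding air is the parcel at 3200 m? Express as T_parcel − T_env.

Parcel:
  From 800 m to 3200 m (dry): cools by 9.8 × 2.4 = 23.52°C, giving -6.72°C.
Environment:
  From 800 m to 3200 m (environment): cools by 4.2 × 2.4 = 10.08°C, giving 6.72°C.
T_parcel − T_env = -6.72 − 6.72 = -13.44°C

-13.44°C (parcel cooler than environment)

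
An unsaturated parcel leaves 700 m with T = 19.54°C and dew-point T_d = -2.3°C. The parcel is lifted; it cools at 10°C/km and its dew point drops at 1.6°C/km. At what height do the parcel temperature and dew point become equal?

3300 m

T and T_d converge at 10 − 1.6 = 8.4°C per km
Height above start = (19.54 − (-2.3)) / 8.4 = 2.6 km
LCL altitude = 700 m + 2600 m = 3300 m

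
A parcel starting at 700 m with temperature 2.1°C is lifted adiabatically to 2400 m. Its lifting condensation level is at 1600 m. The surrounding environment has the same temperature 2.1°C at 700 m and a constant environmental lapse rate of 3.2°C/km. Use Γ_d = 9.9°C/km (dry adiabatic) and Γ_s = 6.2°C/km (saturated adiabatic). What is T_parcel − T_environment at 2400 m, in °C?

Parcel:
  From 700 m to 1600 m (dry): cools by 9.9 × 0.9 = 8.91°C, giving -6.81°C.
  From 1600 m to 2400 m (saturated): cools by 6.2 × 0.8 = 4.96°C, giving -11.77°C.
Environment:
  From 700 m to 2400 m (environment): cools by 3.2 × 1.7 = 5.44°C, giving -3.34°C.
T_parcel − T_env = -11.77 − (-3.34) = -8.43°C

-8.43°C (parcel cooler than environment)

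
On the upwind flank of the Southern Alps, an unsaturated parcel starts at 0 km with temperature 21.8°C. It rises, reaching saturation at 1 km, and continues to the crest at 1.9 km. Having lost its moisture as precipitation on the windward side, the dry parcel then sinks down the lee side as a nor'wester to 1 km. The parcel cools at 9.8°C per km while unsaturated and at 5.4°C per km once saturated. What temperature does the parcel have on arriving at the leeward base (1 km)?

0 → 1000 m (dry, 9.8°C/km): ΔT = -9.8 × 1 = -9.8°C → T = 12°C
1000 → 1900 m (saturated, 5.4°C/km): ΔT = -5.4 × 0.9 = -4.86°C → T = 7.14°C
1900 → 1000 m (dry descent, 9.8°C/km): ΔT = +9.8 × 0.9 = +8.82°C → T = 15.96°C

15.96°C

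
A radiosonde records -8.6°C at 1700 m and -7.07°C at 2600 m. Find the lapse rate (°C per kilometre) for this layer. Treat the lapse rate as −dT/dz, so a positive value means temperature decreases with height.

Γ = −ΔT/Δz = (-8.6 − (-7.07)) / (2600 − 1700) m
  = -1.53°C / 0.9 km = -1.7°C/km

-1.7°C/km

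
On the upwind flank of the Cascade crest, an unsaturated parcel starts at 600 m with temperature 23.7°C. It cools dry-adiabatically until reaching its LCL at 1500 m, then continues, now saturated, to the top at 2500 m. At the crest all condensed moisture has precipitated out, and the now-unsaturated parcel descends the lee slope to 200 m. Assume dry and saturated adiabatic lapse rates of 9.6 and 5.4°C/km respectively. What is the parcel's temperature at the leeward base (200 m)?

31.74°C

600 → 1500 m (dry, 9.6°C/km): ΔT = -9.6 × 0.9 = -8.64°C → T = 15.06°C
1500 → 2500 m (saturated, 5.4°C/km): ΔT = -5.4 × 1 = -5.4°C → T = 9.66°C
2500 → 200 m (dry descent, 9.6°C/km): ΔT = +9.6 × 2.3 = +22.08°C → T = 31.74°C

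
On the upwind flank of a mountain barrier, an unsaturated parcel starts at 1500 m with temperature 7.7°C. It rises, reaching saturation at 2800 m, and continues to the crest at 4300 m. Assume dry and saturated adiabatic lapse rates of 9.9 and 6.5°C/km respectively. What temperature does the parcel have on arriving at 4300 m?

From 1500 m to 2800 m (dry): cools by 9.9 × 1.3 = 12.87°C, giving -5.17°C.
From 2800 m to 4300 m (saturated): cools by 6.5 × 1.5 = 9.75°C, giving -14.92°C.

-14.92°C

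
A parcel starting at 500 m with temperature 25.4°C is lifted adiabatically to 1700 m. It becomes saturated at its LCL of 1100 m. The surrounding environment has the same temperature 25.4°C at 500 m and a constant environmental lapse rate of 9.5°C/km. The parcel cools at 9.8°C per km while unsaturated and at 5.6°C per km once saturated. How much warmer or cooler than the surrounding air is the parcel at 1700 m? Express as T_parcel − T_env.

+2.16°C (parcel warmer than environment)

Parcel:
  500–1100 m, dry: Δz = 0.6 km ⇒ ΔT = -5.88°C; T = 19.52°C
  1100–1700 m, saturated: Δz = 0.6 km ⇒ ΔT = -3.36°C; T = 16.16°C
Environment:
  500–1700 m, environment: Δz = 1.2 km ⇒ ΔT = -11.4°C; T = 14°C
T_parcel − T_env = 16.16 − 14 = +2.16°C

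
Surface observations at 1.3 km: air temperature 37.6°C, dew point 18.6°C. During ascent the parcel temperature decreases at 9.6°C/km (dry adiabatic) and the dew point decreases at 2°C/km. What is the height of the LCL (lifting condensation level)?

T and T_d converge at 9.6 − 2 = 7.6°C per km
Height above start = (37.6 − 18.6) / 7.6 = 2.5 km
LCL altitude = 1300 m + 2500 m = 3800 m

3.8 km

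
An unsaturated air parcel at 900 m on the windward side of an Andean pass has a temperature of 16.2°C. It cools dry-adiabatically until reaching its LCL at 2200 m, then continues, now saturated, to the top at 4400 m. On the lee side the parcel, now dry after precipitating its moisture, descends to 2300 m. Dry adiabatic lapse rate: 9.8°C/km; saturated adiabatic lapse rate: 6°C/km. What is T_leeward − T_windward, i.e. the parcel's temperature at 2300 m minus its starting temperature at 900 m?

Dry to 2200 m: -9.8 × 1.3 km = -12.74°C, so T = 3.46°C.
Saturated to 4400 m: -6 × 2.2 km = -13.2°C, so T = -9.74°C.
Dry descent to 2300 m: +9.8 × 2.1 km = +20.58°C, so T = 10.84°C.
Net change vs windward start: 10.84 − 16.2 = -5.36°C

-5.36°C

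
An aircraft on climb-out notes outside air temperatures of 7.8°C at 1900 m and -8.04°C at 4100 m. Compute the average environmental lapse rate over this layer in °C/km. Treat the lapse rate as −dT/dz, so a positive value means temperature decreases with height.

Γ = −ΔT/Δz = (7.8 − (-8.04)) / (4100 − 1900) m
  = 15.84°C / 2.2 km = 7.2°C/km

7.2°C/km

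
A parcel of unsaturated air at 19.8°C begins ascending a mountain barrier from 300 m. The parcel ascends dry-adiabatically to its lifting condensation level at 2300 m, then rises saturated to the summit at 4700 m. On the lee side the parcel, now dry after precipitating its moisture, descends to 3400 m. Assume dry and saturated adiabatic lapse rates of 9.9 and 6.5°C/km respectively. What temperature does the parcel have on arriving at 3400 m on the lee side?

300 → 2300 m (dry, 9.9°C/km): ΔT = -9.9 × 2 = -19.8°C → T = 0°C
2300 → 4700 m (saturated, 6.5°C/km): ΔT = -6.5 × 2.4 = -15.6°C → T = -15.6°C
4700 → 3400 m (dry descent, 9.9°C/km): ΔT = +9.9 × 1.3 = +12.87°C → T = -2.73°C

-2.73°C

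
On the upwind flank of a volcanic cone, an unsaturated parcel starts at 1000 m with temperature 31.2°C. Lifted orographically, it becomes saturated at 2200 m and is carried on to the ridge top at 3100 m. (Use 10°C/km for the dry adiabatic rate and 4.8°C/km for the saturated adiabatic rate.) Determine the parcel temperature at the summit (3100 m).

1000–2200 m, dry: Δz = 1.2 km ⇒ ΔT = -12°C; T = 19.2°C
2200–3100 m, saturated: Δz = 0.9 km ⇒ ΔT = -4.32°C; T = 14.88°C

14.88°C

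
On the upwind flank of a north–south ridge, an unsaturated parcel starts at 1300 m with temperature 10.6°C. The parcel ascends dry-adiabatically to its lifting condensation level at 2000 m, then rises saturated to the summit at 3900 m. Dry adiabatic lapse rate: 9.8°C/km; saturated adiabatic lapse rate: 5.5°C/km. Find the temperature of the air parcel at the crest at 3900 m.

-6.71°C

Dry to 2000 m: -9.8 × 0.7 km = -6.86°C, so T = 3.74°C.
Saturated to 3900 m: -5.5 × 1.9 km = -10.45°C, so T = -6.71°C.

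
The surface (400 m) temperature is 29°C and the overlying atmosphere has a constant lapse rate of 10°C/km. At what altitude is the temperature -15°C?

4800 m

Height above start = (29 − (-15)) / 10 = 4.4 km
Altitude = 400 m + 4400 m = 4800 m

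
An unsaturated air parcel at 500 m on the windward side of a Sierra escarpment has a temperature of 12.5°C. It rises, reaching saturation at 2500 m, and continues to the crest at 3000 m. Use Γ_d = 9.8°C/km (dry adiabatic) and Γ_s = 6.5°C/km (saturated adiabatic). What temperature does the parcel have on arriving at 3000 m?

500–2500 m, dry: Δz = 2 km ⇒ ΔT = -19.6°C; T = -7.1°C
2500–3000 m, saturated: Δz = 0.5 km ⇒ ΔT = -3.25°C; T = -10.35°C

-10.35°C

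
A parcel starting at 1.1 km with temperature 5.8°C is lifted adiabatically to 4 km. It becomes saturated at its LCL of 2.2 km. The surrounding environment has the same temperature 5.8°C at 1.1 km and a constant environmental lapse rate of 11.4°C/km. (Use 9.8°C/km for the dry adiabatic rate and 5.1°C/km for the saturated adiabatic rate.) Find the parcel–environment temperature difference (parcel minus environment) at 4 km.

+13.1°C (parcel warmer than environment)

Parcel:
  1100 → 2200 m (dry, 9.8°C/km): ΔT = -9.8 × 1.1 = -10.78°C → T = -4.98°C
  2200 → 4000 m (saturated, 5.1°C/km): ΔT = -5.1 × 1.8 = -9.18°C → T = -14.16°C
Environment:
  1100 → 4000 m (environment, 11.4°C/km): ΔT = -11.4 × 2.9 = -33.06°C → T = -27.26°C
T_parcel − T_env = -14.16 − (-27.26) = +13.1°C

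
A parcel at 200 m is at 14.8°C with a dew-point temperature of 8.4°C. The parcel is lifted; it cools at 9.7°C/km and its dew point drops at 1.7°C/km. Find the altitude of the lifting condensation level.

T and T_d converge at 9.7 − 1.7 = 8°C per km
Height above start = (14.8 − 8.4) / 8 = 0.8 km
LCL altitude = 200 m + 800 m = 1000 m

1000 m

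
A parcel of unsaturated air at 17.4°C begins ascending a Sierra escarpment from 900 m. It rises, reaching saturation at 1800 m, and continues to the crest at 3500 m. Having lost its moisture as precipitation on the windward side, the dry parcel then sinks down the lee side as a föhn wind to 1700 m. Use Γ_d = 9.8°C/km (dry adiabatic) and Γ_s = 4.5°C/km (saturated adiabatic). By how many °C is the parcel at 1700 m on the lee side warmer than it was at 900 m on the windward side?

+1.17°C

From 900 m to 1800 m (dry): cools by 9.8 × 0.9 = 8.82°C, giving 8.58°C.
From 1800 m to 3500 m (saturated): cools by 4.5 × 1.7 = 7.65°C, giving 0.93°C.
From 3500 m to 1700 m (dry descent): warms by 9.8 × 1.8 = 17.64°C, giving 18.57°C.
Net change vs windward start: 18.57 − 17.4 = +1.17°C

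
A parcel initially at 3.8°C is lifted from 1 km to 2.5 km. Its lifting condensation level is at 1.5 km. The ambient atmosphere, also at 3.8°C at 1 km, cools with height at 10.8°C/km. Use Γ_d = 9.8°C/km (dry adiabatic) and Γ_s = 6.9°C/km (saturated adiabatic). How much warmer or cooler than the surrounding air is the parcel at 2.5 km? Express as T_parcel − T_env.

Parcel:
  1000–1500 m, dry: Δz = 0.5 km ⇒ ΔT = -4.9°C; T = -1.1°C
  1500–2500 m, saturated: Δz = 1 km ⇒ ΔT = -6.9°C; T = -8°C
Environment:
  1000–2500 m, environment: Δz = 1.5 km ⇒ ΔT = -16.2°C; T = -12.4°C
T_parcel − T_env = -8 − (-12.4) = +4.4°C

+4.4°C (parcel warmer than environment)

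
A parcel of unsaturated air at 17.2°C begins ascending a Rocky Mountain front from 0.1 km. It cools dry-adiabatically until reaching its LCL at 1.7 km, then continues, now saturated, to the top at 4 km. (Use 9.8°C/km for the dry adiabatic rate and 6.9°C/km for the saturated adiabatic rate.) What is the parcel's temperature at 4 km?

From 100 m to 1700 m (dry): cools by 9.8 × 1.6 = 15.68°C, giving 1.52°C.
From 1700 m to 4000 m (saturated): cools by 6.9 × 2.3 = 15.87°C, giving -14.35°C.

-14.35°C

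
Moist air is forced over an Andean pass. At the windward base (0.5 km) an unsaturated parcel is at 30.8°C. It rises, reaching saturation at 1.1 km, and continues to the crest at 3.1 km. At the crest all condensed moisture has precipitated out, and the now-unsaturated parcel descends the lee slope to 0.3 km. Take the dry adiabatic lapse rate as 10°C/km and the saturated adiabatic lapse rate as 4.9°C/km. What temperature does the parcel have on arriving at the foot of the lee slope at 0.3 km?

43°C

500 → 1100 m (dry, 10°C/km): ΔT = -10 × 0.6 = -6°C → T = 24.8°C
1100 → 3100 m (saturated, 4.9°C/km): ΔT = -4.9 × 2 = -9.8°C → T = 15°C
3100 → 300 m (dry descent, 10°C/km): ΔT = +10 × 2.8 = +28°C → T = 43°C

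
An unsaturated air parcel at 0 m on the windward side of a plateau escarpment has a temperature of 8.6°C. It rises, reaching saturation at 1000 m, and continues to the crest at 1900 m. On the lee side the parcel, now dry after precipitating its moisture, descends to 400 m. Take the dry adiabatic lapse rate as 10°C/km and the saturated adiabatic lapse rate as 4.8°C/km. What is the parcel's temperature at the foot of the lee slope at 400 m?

0–1000 m, dry: Δz = 1 km ⇒ ΔT = -10°C; T = -1.4°C
1000–1900 m, saturated: Δz = 0.9 km ⇒ ΔT = -4.32°C; T = -5.72°C
1900–400 m, dry descent: Δz = 1.5 km ⇒ ΔT = +15°C; T = 9.28°C

9.28°C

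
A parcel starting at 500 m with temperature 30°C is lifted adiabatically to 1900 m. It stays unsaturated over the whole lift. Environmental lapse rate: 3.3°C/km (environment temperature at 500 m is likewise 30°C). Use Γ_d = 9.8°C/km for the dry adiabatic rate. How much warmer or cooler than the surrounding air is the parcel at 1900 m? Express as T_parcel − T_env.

Parcel:
  500 → 1900 m (dry, 9.8°C/km): ΔT = -9.8 × 1.4 = -13.72°C → T = 16.28°C
Environment:
  500 → 1900 m (environment, 3.3°C/km): ΔT = -3.3 × 1.4 = -4.62°C → T = 25.38°C
T_parcel − T_env = 16.28 − 25.38 = -9.1°C

-9.1°C (parcel cooler than environment)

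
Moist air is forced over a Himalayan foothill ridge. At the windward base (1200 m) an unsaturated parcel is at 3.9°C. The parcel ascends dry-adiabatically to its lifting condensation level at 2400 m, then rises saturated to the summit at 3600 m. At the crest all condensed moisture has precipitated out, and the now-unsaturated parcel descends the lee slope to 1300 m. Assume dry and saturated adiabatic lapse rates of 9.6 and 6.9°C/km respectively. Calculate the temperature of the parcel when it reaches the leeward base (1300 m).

6.18°C

1200–2400 m, dry: Δz = 1.2 km ⇒ ΔT = -11.52°C; T = -7.62°C
2400–3600 m, saturated: Δz = 1.2 km ⇒ ΔT = -8.28°C; T = -15.9°C
3600–1300 m, dry descent: Δz = 2.3 km ⇒ ΔT = +22.08°C; T = 6.18°C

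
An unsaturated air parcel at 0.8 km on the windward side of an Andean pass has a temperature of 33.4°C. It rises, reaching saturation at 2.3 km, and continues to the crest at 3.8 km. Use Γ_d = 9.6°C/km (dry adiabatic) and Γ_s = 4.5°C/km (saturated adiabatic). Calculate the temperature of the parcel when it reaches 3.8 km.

12.25°C

From 800 m to 2300 m (dry): cools by 9.6 × 1.5 = 14.4°C, giving 19°C.
From 2300 m to 3800 m (saturated): cools by 4.5 × 1.5 = 6.75°C, giving 12.25°C.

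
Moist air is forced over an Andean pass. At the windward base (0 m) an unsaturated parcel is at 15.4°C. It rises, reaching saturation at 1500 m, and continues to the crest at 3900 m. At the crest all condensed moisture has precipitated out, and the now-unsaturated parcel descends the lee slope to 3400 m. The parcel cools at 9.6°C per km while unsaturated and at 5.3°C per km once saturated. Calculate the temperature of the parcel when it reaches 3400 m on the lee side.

-6.92°C

0 → 1500 m (dry, 9.6°C/km): ΔT = -9.6 × 1.5 = -14.4°C → T = 1°C
1500 → 3900 m (saturated, 5.3°C/km): ΔT = -5.3 × 2.4 = -12.72°C → T = -11.72°C
3900 → 3400 m (dry descent, 9.6°C/km): ΔT = +9.6 × 0.5 = +4.8°C → T = -6.92°C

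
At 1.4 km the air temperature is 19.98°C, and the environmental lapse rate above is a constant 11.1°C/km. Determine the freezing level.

Height above start = (19.98 − 0) / 11.1 = 1.8 km
Altitude = 1400 m + 1800 m = 3200 m

3.2 km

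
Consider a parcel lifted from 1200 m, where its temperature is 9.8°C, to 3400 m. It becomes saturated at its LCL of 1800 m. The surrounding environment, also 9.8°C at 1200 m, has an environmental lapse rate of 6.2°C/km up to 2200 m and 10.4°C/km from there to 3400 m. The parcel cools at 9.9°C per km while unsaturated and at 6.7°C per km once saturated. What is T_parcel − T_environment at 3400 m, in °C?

+2.02°C (parcel warmer than environment)

Parcel:
  From 1200 m to 1800 m (dry): cools by 9.9 × 0.6 = 5.94°C, giving 3.86°C.
  From 1800 m to 3400 m (saturated): cools by 6.7 × 1.6 = 10.72°C, giving -6.86°C.
Environment:
  From 1200 m to 2200 m (environment, lower layer): cools by 6.2 × 1 = 6.2°C, giving 3.6°C.
  From 2200 m to 3400 m (environment, upper layer): cools by 10.4 × 1.2 = 12.48°C, giving -8.88°C.
T_parcel − T_env = -6.86 − (-8.88) = +2.02°C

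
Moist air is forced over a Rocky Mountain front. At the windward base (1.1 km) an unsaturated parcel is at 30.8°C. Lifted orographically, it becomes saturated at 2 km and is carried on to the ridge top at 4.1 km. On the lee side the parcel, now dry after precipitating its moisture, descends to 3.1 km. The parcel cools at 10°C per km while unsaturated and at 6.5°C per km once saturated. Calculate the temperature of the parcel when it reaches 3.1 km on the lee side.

18.15°C

1100 → 2000 m (dry, 10°C/km): ΔT = -10 × 0.9 = -9°C → T = 21.8°C
2000 → 4100 m (saturated, 6.5°C/km): ΔT = -6.5 × 2.1 = -13.65°C → T = 8.15°C
4100 → 3100 m (dry descent, 10°C/km): ΔT = +10 × 1 = +10°C → T = 18.15°C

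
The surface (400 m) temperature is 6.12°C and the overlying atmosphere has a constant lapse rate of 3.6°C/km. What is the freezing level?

Height above start = (6.12 − 0) / 3.6 = 1.7 km
Altitude = 400 m + 1700 m = 2100 m

2100 m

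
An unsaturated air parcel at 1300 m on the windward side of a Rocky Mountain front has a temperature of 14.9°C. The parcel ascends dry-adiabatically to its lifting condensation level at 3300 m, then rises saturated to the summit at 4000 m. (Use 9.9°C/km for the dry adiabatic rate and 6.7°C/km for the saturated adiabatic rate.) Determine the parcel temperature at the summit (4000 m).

Dry to 3300 m: -9.9 × 2 km = -19.8°C, so T = -4.9°C.
Saturated to 4000 m: -6.7 × 0.7 km = -4.69°C, so T = -9.59°C.

-9.59°C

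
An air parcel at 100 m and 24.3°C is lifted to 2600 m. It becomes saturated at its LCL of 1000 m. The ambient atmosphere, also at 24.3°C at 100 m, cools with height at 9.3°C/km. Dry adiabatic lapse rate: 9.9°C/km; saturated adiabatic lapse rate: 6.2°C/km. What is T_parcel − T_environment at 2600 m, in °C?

+4.42°C (parcel warmer than environment)

Parcel:
  100–1000 m, dry: Δz = 0.9 km ⇒ ΔT = -8.91°C; T = 15.39°C
  1000–2600 m, saturated: Δz = 1.6 km ⇒ ΔT = -9.92°C; T = 5.47°C
Environment:
  100–2600 m, environment: Δz = 2.5 km ⇒ ΔT = -23.25°C; T = 1.05°C
T_parcel − T_env = 5.47 − 1.05 = +4.42°C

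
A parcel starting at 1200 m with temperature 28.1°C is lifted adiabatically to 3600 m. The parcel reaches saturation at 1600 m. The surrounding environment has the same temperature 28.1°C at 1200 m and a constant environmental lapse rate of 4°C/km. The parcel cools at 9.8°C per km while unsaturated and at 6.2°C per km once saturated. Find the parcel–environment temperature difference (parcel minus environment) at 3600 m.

-6.72°C (parcel cooler than environment)

Parcel:
  From 1200 m to 1600 m (dry): cools by 9.8 × 0.4 = 3.92°C, giving 24.18°C.
  From 1600 m to 3600 m (saturated): cools by 6.2 × 2 = 12.4°C, giving 11.78°C.
Environment:
  From 1200 m to 3600 m (environment): cools by 4 × 2.4 = 9.6°C, giving 18.5°C.
T_parcel − T_env = 11.78 − 18.5 = -6.72°C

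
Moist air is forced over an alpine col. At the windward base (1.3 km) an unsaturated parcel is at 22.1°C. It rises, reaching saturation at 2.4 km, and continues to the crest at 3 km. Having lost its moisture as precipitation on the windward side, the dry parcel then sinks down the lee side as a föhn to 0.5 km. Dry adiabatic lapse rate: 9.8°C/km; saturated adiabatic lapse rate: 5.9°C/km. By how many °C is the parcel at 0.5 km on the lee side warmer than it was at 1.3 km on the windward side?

+10.18°C

1300–2400 m, dry: Δz = 1.1 km ⇒ ΔT = -10.78°C; T = 11.32°C
2400–3000 m, saturated: Δz = 0.6 km ⇒ ΔT = -3.54°C; T = 7.78°C
3000–500 m, dry descent: Δz = 2.5 km ⇒ ΔT = +24.5°C; T = 32.28°C
Net change vs windward start: 32.28 − 22.1 = +10.18°C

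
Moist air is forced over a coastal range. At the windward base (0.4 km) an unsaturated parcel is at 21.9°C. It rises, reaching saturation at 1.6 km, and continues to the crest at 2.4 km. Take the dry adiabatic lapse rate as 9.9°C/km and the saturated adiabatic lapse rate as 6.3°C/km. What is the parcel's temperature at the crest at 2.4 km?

From 400 m to 1600 m (dry): cools by 9.9 × 1.2 = 11.88°C, giving 10.02°C.
From 1600 m to 2400 m (saturated): cools by 6.3 × 0.8 = 5.04°C, giving 4.98°C.

4.98°C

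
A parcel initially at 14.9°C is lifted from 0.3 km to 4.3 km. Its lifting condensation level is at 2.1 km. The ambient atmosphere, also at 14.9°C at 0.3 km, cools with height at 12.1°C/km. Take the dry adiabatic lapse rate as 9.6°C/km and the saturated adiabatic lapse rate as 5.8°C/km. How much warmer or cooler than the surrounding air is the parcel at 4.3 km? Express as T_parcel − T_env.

Parcel:
  Dry to 2100 m: -9.6 × 1.8 km = -17.28°C, so T = -2.38°C.
  Saturated to 4300 m: -5.8 × 2.2 km = -12.76°C, so T = -15.14°C.
Environment:
  Environment to 4300 m: -12.1 × 4 km = -48.4°C, so T = -33.5°C.
T_parcel − T_env = -15.14 − (-33.5) = +18.36°C

+18.36°C (parcel warmer than environment)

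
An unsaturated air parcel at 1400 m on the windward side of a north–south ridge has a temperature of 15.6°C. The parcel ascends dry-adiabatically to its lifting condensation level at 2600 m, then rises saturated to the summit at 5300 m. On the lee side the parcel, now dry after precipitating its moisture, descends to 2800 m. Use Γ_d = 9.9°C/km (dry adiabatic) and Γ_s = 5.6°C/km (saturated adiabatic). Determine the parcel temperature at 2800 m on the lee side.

13.35°C

1400–2600 m, dry: Δz = 1.2 km ⇒ ΔT = -11.88°C; T = 3.72°C
2600–5300 m, saturated: Δz = 2.7 km ⇒ ΔT = -15.12°C; T = -11.4°C
5300–2800 m, dry descent: Δz = 2.5 km ⇒ ΔT = +24.75°C; T = 13.35°C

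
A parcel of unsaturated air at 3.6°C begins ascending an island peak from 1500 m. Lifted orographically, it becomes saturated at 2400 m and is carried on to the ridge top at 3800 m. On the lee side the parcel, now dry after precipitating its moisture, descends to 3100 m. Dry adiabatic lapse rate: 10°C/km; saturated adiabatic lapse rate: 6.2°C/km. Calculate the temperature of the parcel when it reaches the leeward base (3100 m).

-7.08°C

1500 → 2400 m (dry, 10°C/km): ΔT = -10 × 0.9 = -9°C → T = -5.4°C
2400 → 3800 m (saturated, 6.2°C/km): ΔT = -6.2 × 1.4 = -8.68°C → T = -14.08°C
3800 → 3100 m (dry descent, 10°C/km): ΔT = +10 × 0.7 = +7°C → T = -7.08°C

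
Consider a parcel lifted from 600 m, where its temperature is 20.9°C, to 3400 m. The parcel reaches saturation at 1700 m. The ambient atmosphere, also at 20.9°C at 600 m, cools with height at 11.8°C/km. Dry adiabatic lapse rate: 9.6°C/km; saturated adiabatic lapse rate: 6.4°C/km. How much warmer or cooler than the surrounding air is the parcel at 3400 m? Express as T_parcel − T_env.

+11.6°C (parcel warmer than environment)

Parcel:
  600 → 1700 m (dry, 9.6°C/km): ΔT = -9.6 × 1.1 = -10.56°C → T = 10.34°C
  1700 → 3400 m (saturated, 6.4°C/km): ΔT = -6.4 × 1.7 = -10.88°C → T = -0.54°C
Environment:
  600 → 3400 m (environment, 11.8°C/km): ΔT = -11.8 × 2.8 = -33.04°C → T = -12.14°C
T_parcel − T_env = -0.54 − (-12.14) = +11.6°C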